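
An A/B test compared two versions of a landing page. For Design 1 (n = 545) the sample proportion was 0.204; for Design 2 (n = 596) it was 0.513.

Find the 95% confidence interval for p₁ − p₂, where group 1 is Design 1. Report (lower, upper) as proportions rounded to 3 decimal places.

(-0.361, -0.257)

Each SE is √(p̂(1−p̂)/n): √(0.2040·0.7960/545) = 0.01726 and √(0.5130·0.4870/596) = 0.02047.
SE(p̂₁ − p̂₂) = √(SE₁² + SE₂²) = √(0.0002979076 + 0.0004190209) = 0.02678, since the two samples are independent.
At 95% confidence z* = 1.960; margin = 1.960 × 0.02678 = 0.05249.
The difference is 0.2040 − 0.5130 = -0.3090, so the interval is -0.3090 ± 0.05249 = (-0.361, -0.257).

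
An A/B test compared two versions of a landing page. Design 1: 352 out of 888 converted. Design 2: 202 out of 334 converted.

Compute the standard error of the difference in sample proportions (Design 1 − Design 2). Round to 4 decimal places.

0.0314

p̂₁ = 352/888 = 0.3964 and p̂₂ = 202/334 = 0.6048.
SE₁ = √(p̂₁(1−p̂₁)/n₁) = √(0.3964·0.6036/888) = 0.01641; SE₂ = √(0.6048·0.3952/334) = 0.02675.
Independent samples: SE of the difference = √(SE₁² + SE₂²) = √(0.0002692881 + 0.0007155625) = 0.03138.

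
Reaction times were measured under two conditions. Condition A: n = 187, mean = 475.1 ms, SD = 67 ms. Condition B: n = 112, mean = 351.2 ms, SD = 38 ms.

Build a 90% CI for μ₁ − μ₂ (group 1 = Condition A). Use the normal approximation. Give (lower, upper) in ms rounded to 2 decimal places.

SE₁ = s₁/√n₁ = 67/√187 = 4.8995; SE₂ = 38/√112 = 3.5907.
Independent samples, unequal variances: SE_diff = √(SE₁² + SE₂²) = √(24.00510025 + 12.89312649) = 6.0744.
z* = 1.645, so margin of error = 1.645 × 6.0744 = 9.9924.
Difference in means = 475.1 − 351.2 = 123.9000.
123.9000 ± 9.9924 → (113.91, 133.89).

(113.91, 133.89)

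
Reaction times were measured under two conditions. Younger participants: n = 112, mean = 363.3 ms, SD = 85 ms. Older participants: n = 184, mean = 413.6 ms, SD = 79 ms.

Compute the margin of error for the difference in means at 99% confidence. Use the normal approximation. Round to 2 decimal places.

Per-group SEs: s₁/√n₁ = 85/√112 = 8.0317, s₂/√n₂ = 79/√184 = 5.8240.
Unpooled SE of the difference: √(64.50820489 + 33.918976) = 9.9210.
Margin of error = z* · SE = 2.576 × 9.9210 = 25.5565.

25.56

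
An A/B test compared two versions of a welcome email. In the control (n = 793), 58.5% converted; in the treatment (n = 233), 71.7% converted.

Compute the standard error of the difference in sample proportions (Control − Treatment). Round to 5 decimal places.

0.03431

Each SE is √(p̂(1−p̂)/n): √(0.5850·0.4150/793) = 0.01750 and √(0.7170·0.2830/233) = 0.02951.
SE(p̂₁ − p̂₂) = √(SE₁² + SE₂²) = √(0.00030625 + 0.0008708401) = 0.03431, since the two samples are independent.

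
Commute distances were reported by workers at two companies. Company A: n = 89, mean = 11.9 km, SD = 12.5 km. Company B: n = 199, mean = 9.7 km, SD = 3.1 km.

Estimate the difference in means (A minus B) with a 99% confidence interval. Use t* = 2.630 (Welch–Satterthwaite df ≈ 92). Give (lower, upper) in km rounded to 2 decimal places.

SE₁ = s₁/√n₁ = 12.5/√89 = 1.3250; SE₂ = 3.1/√199 = 0.2198.
Independent samples, unequal variances: SE_diff = √(SE₁² + SE₂²) = √(1.755625 + 0.04831204) = 1.3431.
t* = 2.630, so margin of error = 2.630 × 1.3431 = 3.5324.
Difference in means = 11.9 − 9.7 = 2.2000.
2.2000 ± 3.5324 → (-1.33, 5.73).

(-1.33, 5.73)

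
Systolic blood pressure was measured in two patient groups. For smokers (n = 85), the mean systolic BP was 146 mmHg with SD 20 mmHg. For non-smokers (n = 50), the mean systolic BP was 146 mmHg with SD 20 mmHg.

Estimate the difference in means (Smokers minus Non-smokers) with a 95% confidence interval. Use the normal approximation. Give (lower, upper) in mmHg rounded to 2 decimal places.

(-6.99, 6.99)

Per-group SEs: s₁/√n₁ = 20/√85 = 2.1693, s₂/√n₂ = 20/√50 = 2.8284.
Unpooled SE of the difference: √(4.70586249 + 7.99984656) = 3.5645.
Margin of error = z* · SE = 1.960 × 3.5645 = 6.9864.
x̄₁ − x̄₂ = 146 − 146 = 0.0000.
CI: 0.0000 ± 6.9864 = (-6.99, 6.99).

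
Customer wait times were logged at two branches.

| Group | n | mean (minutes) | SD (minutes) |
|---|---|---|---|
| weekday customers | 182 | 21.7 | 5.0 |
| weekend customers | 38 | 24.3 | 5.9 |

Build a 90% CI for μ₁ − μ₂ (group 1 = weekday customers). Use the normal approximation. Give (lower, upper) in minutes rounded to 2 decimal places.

Standard errors of each mean: 5.0/√182 = 0.3706 and 5.9/√38 = 0.9571.
SE(x̄₁ − x̄₂) = √(0.3706² + 0.9571²) = 1.0263 for independent samples with unequal variances.
With z* = 1.645, the margin is 1.645 × 1.0263 = 1.6883.
x̄₁ − x̄₂ = 21.7 − 24.3 = -2.6000; the interval is -2.6000 ± 1.6883 = (-4.29, -0.91).

(-4.29, -0.91)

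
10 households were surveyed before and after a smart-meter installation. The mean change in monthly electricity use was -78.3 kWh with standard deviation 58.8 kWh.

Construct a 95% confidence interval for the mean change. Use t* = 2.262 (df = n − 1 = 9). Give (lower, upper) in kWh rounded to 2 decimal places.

This is a matched-pairs design, so SE = s_d/√n = 58.8/√10 = 18.5942.
Margin = 2.262 × 18.5942 = 42.0601; the interval is -78.3 ± 42.0601 = (-120.36, -36.24).

(-120.36, -36.24)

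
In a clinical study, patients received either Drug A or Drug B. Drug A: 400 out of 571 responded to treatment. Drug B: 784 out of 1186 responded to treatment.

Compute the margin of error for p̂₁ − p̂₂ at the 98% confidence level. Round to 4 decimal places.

0.0549

Sample proportions: 400/571 = 0.7005, 784/1186 = 0.6610.
Each SE is √(p̂(1−p̂)/n): √(0.7005·0.2995/571) = 0.01917 and √(0.6610·0.3390/1186) = 0.01375.
SE(p̂₁ − p̂₂) = √(SE₁² + SE₂²) = √(0.0003674889 + 0.0001890625) = 0.02359, since the two samples are independent.
At 98% confidence z* = 2.326; margin = 2.326 × 0.02359 = 0.05487.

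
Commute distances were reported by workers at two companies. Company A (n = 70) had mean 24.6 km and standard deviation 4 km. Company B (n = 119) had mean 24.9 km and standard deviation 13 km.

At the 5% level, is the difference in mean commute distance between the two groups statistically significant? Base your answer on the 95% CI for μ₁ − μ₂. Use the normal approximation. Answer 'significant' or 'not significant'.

not significant

Standard errors of each mean: 4/√70 = 0.4781 and 13/√119 = 1.1917.
SE(x̄₁ − x̄₂) = √(0.4781² + 1.1917²) = 1.2840 for independent samples with unequal variances.
With z* = 1.960, the margin is 1.960 × 1.2840 = 2.5166.
x̄₁ − x̄₂ = 24.6 − 24.9 = -0.3000; the interval is -0.3000 ± 2.5166 = (-2.8166, 2.2166).
The interval (-2.8166, 2.2166) contains 0, so the difference is not significant.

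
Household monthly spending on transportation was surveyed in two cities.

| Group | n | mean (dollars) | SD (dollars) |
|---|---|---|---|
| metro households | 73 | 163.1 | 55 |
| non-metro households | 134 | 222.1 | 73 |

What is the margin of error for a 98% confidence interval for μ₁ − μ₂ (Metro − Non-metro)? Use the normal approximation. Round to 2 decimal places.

20.96

Standard errors of each mean: 55/√73 = 6.4373 and 73/√134 = 6.3062.
SE(x̄₁ − x̄₂) = √(6.4373² + 6.3062²) = 9.0115 for independent samples with unequal variances.
With z* = 2.326, the margin is 2.326 × 9.0115 = 20.9607.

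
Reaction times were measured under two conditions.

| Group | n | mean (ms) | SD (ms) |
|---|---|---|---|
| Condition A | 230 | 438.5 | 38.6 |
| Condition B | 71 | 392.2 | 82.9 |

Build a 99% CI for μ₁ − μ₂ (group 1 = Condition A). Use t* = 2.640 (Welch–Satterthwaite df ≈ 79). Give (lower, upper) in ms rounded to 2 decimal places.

(19.47, 73.13)

Standard errors of each mean: 38.6/√230 = 2.5452 and 82.9/√71 = 9.8384.
SE(x̄₁ − x̄₂) = √(2.5452² + 9.8384²) = 10.1623 for independent samples with unequal variances.
With t* = 2.640, the margin is 2.640 × 10.1623 = 26.8285.
x̄₁ − x̄₂ = 438.5 − 392.2 = 46.3000; the interval is 46.3000 ± 26.8285 = (19.47, 73.13).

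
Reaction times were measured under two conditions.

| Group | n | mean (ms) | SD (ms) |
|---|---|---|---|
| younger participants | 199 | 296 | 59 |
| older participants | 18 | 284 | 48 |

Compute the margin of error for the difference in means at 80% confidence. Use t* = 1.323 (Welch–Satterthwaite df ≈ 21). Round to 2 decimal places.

Standard errors of each mean: 59/√199 = 4.1824 and 48/√18 = 11.3137.
SE(x̄₁ − x̄₂) = √(4.1824² + 11.3137²) = 12.0620 for independent samples with unequal variances.
With t* = 1.323, the margin is 1.323 × 12.0620 = 15.9580.

15.96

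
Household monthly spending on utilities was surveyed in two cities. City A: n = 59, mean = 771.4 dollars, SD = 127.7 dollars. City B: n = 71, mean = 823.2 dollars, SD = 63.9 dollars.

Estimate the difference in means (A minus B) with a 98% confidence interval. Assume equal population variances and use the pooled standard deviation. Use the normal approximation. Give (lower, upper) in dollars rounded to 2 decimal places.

s_p = √[((n₁−1)s₁² + (n₂−1)s₂²)/(n₁+n₂−2)] = √[(58·127.7² + 70·63.9²)/128] = 98.0930.
SE = 98.0930·√(1/59 + 1/71) = 17.2804.
With z* = 2.326, margin = 2.326 × 17.2804 = 40.1942.
x̄₁ − x̄₂ = 771.4 − 823.2 = -51.8000; interval -51.8000 ± 40.1942 = (-91.99, -11.61).

(-91.99, -11.61)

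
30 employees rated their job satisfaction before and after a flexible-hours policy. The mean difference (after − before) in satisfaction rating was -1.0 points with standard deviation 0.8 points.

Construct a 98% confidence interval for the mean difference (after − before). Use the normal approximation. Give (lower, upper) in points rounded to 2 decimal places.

Paired design: SE = s_d/√n = 0.8/√30 = 0.1461.
z* = 2.326; margin of error = 2.326 × 0.1461 = 0.3398.
-1.0 ± 0.3398 → (-1.34, -0.66).

(-1.34, -0.66)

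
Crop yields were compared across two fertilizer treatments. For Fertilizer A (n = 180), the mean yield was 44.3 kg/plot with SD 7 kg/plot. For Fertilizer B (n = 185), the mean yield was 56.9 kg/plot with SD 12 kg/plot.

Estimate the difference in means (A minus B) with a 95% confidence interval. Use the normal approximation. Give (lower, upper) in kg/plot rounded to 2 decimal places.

(-14.61, -10.59)

SE₁ = s₁/√n₁ = 7/√180 = 0.5217; SE₂ = 12/√185 = 0.8823.
Independent samples, unequal variances: SE_diff = √(SE₁² + SE₂²) = √(0.27217089 + 0.77845329) = 1.0250.
z* = 1.960, so margin of error = 1.960 × 1.0250 = 2.0090.
Difference in means = 44.3 − 56.9 = -12.6000.
-12.6000 ± 2.0090 → (-14.61, -10.59).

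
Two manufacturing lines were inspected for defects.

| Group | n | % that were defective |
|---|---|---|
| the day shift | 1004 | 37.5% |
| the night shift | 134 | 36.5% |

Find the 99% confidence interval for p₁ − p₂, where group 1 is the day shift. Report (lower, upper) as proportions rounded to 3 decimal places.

The two standard errors are √(0.3750×0.6250/1004) = 0.01528 and √(0.3650×0.6350/134) = 0.04159.
Because the samples are independent, SE_diff = √(0.01528² + 0.04159²) = 0.04431.
Using z* = 2.576 for 99%, ME = 2.576 × 0.04431 = 0.11414.
p̂₁ − p̂₂ = 0.0100; interval 0.0100 ± 0.11414 gives (-0.104, 0.124).

(-0.104, 0.124)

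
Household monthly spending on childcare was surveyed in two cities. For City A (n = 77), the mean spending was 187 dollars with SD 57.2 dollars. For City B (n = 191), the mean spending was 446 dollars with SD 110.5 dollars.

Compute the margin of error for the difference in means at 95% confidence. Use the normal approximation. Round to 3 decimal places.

Standard errors of each mean: 57.2/√77 = 6.5185 and 110.5/√191 = 7.9955.
SE(x̄₁ − x̄₂) = √(6.5185² + 7.9955²) = 10.3160 for independent samples with unequal variances.
With z* = 1.960, the margin is 1.960 × 10.3160 = 20.2194.

20.219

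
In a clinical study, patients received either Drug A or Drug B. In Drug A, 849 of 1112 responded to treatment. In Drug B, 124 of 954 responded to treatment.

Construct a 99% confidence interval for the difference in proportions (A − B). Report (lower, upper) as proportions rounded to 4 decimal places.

p̂₁ = 849/1112 = 0.7635 and p̂₂ = 124/954 = 0.1300.
SE₁ = √(p̂₁(1−p̂₁)/n₁) = √(0.7635·0.2365/1112) = 0.01274; SE₂ = √(0.1300·0.8700/954) = 0.01089.
Independent samples: SE of the difference = √(SE₁² + SE₂²) = √(0.0001623076 + 0.0001185921) = 0.01676.
z* for 99% confidence is 2.576, so the margin of error is 2.576 × 0.01676 = 0.04317.
Point estimate p̂₁ − p̂₂ = 0.7635 − 0.1300 = 0.6335.
0.6335 ± 0.04317 → (0.5903, 0.6767).

(0.5903, 0.6767)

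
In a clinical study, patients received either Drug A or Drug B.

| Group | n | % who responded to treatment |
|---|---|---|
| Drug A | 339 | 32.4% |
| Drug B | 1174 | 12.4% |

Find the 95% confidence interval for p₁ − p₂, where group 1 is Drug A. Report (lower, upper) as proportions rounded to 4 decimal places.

SE₁ = √(p̂₁(1−p̂₁)/n₁) = √(0.3240·0.6760/339) = 0.02542; SE₂ = √(0.1240·0.8760/1174) = 0.00962.
Independent samples: SE of the difference = √(SE₁² + SE₂²) = √(0.0006461764 + 0.0000925444) = 0.02718.
z* for 95% confidence is 1.960, so the margin of error is 1.960 × 0.02718 = 0.05327.
Point estimate p̂₁ − p̂₂ = 0.3240 − 0.1240 = 0.2000.
0.2000 ± 0.05327 → (0.1467, 0.2533).

(0.1467, 0.2533)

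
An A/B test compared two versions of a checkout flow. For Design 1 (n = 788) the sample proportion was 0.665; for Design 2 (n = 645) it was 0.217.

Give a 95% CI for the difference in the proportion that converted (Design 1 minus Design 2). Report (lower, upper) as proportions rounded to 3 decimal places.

The two standard errors are √(0.6650×0.3350/788) = 0.01681 and √(0.2170×0.7830/645) = 0.01623.
Because the samples are independent, SE_diff = √(0.01681² + 0.01623²) = 0.02337.
Using z* = 1.960 for 95%, ME = 1.960 × 0.02337 = 0.04581.
p̂₁ − p̂₂ = 0.4480; interval 0.4480 ± 0.04581 gives (0.402, 0.494).

(0.402, 0.494)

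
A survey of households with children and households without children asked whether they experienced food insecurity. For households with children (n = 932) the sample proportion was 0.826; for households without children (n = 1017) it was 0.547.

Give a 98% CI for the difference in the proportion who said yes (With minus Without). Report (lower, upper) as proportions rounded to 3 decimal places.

(0.233, 0.325)

The two standard errors are √(0.8260×0.1740/932) = 0.01242 and √(0.5470×0.4530/1017) = 0.01561.
Because the samples are independent, SE_diff = √(0.01242² + 0.01561²) = 0.01995.
Using z* = 2.326 for 98%, ME = 2.326 × 0.01995 = 0.04640.
p̂₁ − p̂₂ = 0.2790; interval 0.2790 ± 0.04640 gives (0.233, 0.325).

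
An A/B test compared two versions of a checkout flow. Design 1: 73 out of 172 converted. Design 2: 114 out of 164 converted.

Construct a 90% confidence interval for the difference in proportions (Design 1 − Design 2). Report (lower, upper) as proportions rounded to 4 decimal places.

(-0.3564, -0.1850)

First, p̂₁ = 73/172 = 0.4244; p̂₂ = 114/164 = 0.6951.
The two standard errors are √(0.4244×0.5756/172) = 0.03769 and √(0.6951×0.3049/164) = 0.03595.
Because the samples are independent, SE_diff = √(0.03769² + 0.03595²) = 0.05209.
Using z* = 1.645 for 90%, ME = 1.645 × 0.05209 = 0.08569.
p̂₁ − p̂₂ = -0.2707; interval -0.2707 ± 0.08569 gives (-0.3564, -0.1850).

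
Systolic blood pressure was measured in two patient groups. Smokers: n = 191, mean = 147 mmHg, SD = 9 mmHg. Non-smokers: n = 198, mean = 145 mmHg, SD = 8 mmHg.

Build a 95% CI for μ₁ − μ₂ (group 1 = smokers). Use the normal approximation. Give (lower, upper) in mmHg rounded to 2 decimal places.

(0.31, 3.69)

Per-group SEs: s₁/√n₁ = 9/√191 = 0.6512, s₂/√n₂ = 8/√198 = 0.5685.
Unpooled SE of the difference: √(0.42406144 + 0.32319225) = 0.8644.
Margin of error = z* · SE = 1.960 × 0.8644 = 1.6942.
x̄₁ − x̄₂ = 147 − 145 = 2.0000.
CI: 2.0000 ± 1.6942 = (0.31, 3.69).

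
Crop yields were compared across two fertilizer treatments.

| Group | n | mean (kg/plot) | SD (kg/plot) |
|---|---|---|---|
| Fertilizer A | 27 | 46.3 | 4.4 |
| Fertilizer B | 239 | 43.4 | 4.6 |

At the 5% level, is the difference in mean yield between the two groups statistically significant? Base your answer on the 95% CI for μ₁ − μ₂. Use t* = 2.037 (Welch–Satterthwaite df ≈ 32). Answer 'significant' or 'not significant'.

SE₁ = s₁/√n₁ = 4.4/√27 = 0.8468; SE₂ = 4.6/√239 = 0.2975.
Independent samples, unequal variances: SE_diff = √(SE₁² + SE₂²) = √(0.71707024 + 0.08850625) = 0.8975.
t* = 2.037, so margin of error = 2.037 × 0.8975 = 1.8282.
Difference in means = 46.3 − 43.4 = 2.9000.
2.9000 ± 1.8282 → (1.0718, 4.7282).
The interval (1.0718, 4.7282) does not contain 0, so the difference is significant.

significant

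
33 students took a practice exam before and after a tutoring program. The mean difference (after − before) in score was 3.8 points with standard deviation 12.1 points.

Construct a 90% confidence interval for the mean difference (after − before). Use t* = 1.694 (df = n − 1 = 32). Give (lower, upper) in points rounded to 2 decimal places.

(0.23, 7.37)

This is a matched-pairs design, so SE = s_d/√n = 12.1/√33 = 2.1063.
Margin = 1.694 × 2.1063 = 3.5681; the interval is 3.8 ± 3.5681 = (0.23, 7.37).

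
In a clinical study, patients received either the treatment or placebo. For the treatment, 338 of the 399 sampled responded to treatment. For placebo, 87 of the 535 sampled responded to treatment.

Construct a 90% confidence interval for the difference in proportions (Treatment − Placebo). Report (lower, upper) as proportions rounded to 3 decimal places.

(0.645, 0.724)

p̂₁ = 338/399 = 0.8471 and p̂₂ = 87/535 = 0.1626.
SE₁ = √(p̂₁(1−p̂₁)/n₁) = √(0.8471·0.1529/399) = 0.01802; SE₂ = √(0.1626·0.8374/535) = 0.01595.
Independent samples: SE of the difference = √(SE₁² + SE₂²) = √(0.0003247204 + 0.0002544025) = 0.02406.
z* for 90% confidence is 1.645, so the margin of error is 1.645 × 0.02406 = 0.03958.
Point estimate p̂₁ − p̂₂ = 0.8471 − 0.1626 = 0.6845.
0.6845 ± 0.03958 → (0.645, 0.724).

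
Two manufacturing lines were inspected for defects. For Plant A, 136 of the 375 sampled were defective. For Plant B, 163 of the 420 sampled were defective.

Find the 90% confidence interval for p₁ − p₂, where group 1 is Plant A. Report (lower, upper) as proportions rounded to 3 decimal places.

Sample proportions: 136/375 = 0.3627, 163/420 = 0.3881.
Each SE is √(p̂(1−p̂)/n): √(0.3627·0.6373/375) = 0.02483 and √(0.3881·0.6119/420) = 0.02378.
SE(p̂₁ − p̂₂) = √(SE₁² + SE₂²) = √(0.0006165289 + 0.0005654884) = 0.03438, since the two samples are independent.
At 90% confidence z* = 1.645; margin = 1.645 × 0.03438 = 0.05656.
The difference is 0.3627 − 0.3881 = -0.0254, so the interval is -0.0254 ± 0.05656 = (-0.082, 0.031).

(-0.082, 0.031)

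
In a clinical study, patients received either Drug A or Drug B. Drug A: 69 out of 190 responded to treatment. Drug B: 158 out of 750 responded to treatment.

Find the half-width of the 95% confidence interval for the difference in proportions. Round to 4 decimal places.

0.0743

First, p̂₁ = 69/190 = 0.3632; p̂₂ = 158/750 = 0.2107.
The two standard errors are √(0.3632×0.6368/190) = 0.03489 and √(0.2107×0.7893/750) = 0.01489.
Because the samples are independent, SE_diff = √(0.03489² + 0.01489²) = 0.03793.
Using z* = 1.960 for 95%, ME = 1.960 × 0.03793 = 0.07434.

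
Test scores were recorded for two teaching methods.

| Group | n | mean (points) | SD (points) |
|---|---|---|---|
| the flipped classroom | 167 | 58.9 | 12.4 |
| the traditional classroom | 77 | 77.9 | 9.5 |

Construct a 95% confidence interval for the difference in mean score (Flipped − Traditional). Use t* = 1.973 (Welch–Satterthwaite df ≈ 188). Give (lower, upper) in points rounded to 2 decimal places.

Standard errors of each mean: 12.4/√167 = 0.9595 and 9.5/√77 = 1.0826.
SE(x̄₁ − x̄₂) = √(0.9595² + 1.0826²) = 1.4466 for independent samples with unequal variances.
With t* = 1.973, the margin is 1.973 × 1.4466 = 2.8541.
x̄₁ − x̄₂ = 58.9 − 77.9 = -19.0000; the interval is -19.0000 ± 2.8541 = (-21.85, -16.15).

(-21.85, -16.15)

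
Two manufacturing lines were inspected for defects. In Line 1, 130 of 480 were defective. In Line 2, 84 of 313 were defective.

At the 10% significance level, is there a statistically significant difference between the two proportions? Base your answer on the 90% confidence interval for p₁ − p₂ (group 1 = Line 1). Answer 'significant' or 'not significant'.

p̂₁ = 130/480 = 0.2708 and p̂₂ = 84/313 = 0.2684.
SE₁ = √(p̂₁(1−p̂₁)/n₁) = √(0.2708·0.7292/480) = 0.02028; SE₂ = √(0.2684·0.7316/313) = 0.02505.
Independent samples: SE of the difference = √(SE₁² + SE₂²) = √(0.0004112784 + 0.0006275025) = 0.03223.
z* for 90% confidence is 1.645, so the margin of error is 1.645 × 0.03223 = 0.05302.
Point estimate p̂₁ − p̂₂ = 0.2708 − 0.2684 = 0.0024.
0.0024 ± 0.05302 → (-0.05062, 0.05542).
The interval (-0.05062, 0.05542) contains 0, so the difference is not significant.

not significant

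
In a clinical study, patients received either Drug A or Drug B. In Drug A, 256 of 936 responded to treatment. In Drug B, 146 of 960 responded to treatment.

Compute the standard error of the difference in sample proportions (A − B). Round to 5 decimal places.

p̂₁ = 256/936 = 0.2735 and p̂₂ = 146/960 = 0.1521.
SE₁ = √(p̂₁(1−p̂₁)/n₁) = √(0.2735·0.7265/936) = 0.01457; SE₂ = √(0.1521·0.8479/960) = 0.01159.
Independent samples: SE of the difference = √(SE₁² + SE₂²) = √(0.0002122849 + 0.0001343281) = 0.01862.

0.01862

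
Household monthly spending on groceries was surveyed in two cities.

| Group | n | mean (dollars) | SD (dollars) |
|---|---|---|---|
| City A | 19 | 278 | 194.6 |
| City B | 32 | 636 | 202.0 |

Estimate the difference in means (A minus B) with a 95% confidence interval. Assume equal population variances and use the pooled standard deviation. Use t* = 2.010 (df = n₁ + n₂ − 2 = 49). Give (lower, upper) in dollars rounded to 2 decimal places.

(-474.03, -241.97)

s_p = √[((n₁−1)s₁² + (n₂−1)s₂²)/(n₁+n₂−2)] = √[(18·194.6² + 31·202.0²)/49] = 199.3136.
SE = 199.3136·√(1/19 + 1/32) = 57.7258.
With t* = 2.010, margin = 2.010 × 57.7258 = 116.0289.
x̄₁ − x̄₂ = 278 − 636 = -358.0000; interval -358.0000 ± 116.0289 = (-474.03, -241.97).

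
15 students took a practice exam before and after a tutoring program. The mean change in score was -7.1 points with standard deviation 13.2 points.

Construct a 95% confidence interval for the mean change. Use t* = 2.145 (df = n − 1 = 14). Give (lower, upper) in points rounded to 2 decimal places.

This is a matched-pairs design, so SE = s_d/√n = 13.2/√15 = 3.4082.
Margin = 2.145 × 3.4082 = 7.3106; the interval is -7.1 ± 7.3106 = (-14.41, 0.21).

(-14.41, 0.21)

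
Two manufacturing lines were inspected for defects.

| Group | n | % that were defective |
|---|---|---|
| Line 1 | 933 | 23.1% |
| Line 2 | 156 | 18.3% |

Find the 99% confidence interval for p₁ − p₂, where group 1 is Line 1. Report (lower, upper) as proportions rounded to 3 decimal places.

(-0.039, 0.135)

Each SE is √(p̂(1−p̂)/n): √(0.2310·0.7690/933) = 0.01380 and √(0.1830·0.8170/156) = 0.03096.
SE(p̂₁ − p̂₂) = √(SE₁² + SE₂²) = √(0.00019044 + 0.0009585216) = 0.03390, since the two samples are independent.
At 99% confidence z* = 2.576; margin = 2.576 × 0.03390 = 0.08733.
The difference is 0.2310 − 0.1830 = 0.0480, so the interval is 0.0480 ± 0.08733 = (-0.039, 0.135).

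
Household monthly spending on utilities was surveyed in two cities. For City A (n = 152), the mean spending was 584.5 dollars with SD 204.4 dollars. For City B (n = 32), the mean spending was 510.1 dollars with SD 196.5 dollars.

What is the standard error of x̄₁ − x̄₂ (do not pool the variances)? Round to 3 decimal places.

38.490

Per-group SEs: s₁/√n₁ = 204.4/√152 = 16.5790, s₂/√n₂ = 196.5/√32 = 34.7366.
Unpooled SE of the difference: √(274.863241 + 1206.63137956) = 38.4902.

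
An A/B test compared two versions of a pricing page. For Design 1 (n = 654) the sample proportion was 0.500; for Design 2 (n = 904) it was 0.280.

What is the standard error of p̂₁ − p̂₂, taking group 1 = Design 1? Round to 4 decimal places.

0.0246

Each SE is √(p̂(1−p̂)/n): √(0.5000·0.5000/654) = 0.01955 and √(0.2800·0.7200/904) = 0.01493.
SE(p̂₁ − p̂₂) = √(SE₁² + SE₂²) = √(0.0003822025 + 0.0002229049) = 0.02460, since the two samples are independent.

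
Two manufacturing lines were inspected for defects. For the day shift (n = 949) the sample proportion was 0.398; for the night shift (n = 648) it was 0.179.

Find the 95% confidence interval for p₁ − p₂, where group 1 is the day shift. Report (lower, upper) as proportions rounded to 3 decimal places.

Each SE is √(p̂(1−p̂)/n): √(0.3980·0.6020/949) = 0.01589 and √(0.1790·0.8210/648) = 0.01506.
SE(p̂₁ − p̂₂) = √(SE₁² + SE₂²) = √(0.0002524921 + 0.0002268036) = 0.02189, since the two samples are independent.
At 95% confidence z* = 1.960; margin = 1.960 × 0.02189 = 0.04290.
The difference is 0.3980 − 0.1790 = 0.2190, so the interval is 0.2190 ± 0.04290 = (0.176, 0.262).

(0.176, 0.262)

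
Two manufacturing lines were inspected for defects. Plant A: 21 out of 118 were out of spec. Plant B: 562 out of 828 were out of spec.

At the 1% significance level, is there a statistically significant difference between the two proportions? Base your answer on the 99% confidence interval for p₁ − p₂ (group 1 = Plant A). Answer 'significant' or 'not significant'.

significant

p̂₁ = 21/118 = 0.1780 and p̂₂ = 562/828 = 0.6787.
SE₁ = √(p̂₁(1−p̂₁)/n₁) = √(0.1780·0.8220/118) = 0.03521; SE₂ = √(0.6787·0.3213/828) = 0.01623.
Independent samples: SE of the difference = √(SE₁² + SE₂²) = √(0.0012397441 + 0.0002634129) = 0.03877.
z* for 99% confidence is 2.576, so the margin of error is 2.576 × 0.03877 = 0.09987.
Point estimate p̂₁ − p̂₂ = 0.1780 − 0.6787 = -0.5007.
-0.5007 ± 0.09987 → (-0.60057, -0.40083).
The interval (-0.60057, -0.40083) does not contain 0, so the difference is significant.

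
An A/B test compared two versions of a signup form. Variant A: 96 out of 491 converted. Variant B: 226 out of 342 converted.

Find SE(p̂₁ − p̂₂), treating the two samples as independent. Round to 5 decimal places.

0.03124

p̂₁ = 96/491 = 0.1955 and p̂₂ = 226/342 = 0.6608.
SE₁ = √(p̂₁(1−p̂₁)/n₁) = √(0.1955·0.8045/491) = 0.01790; SE₂ = √(0.6608·0.3392/342) = 0.02560.
Independent samples: SE of the difference = √(SE₁² + SE₂²) = √(0.00032041 + 0.00065536) = 0.03124.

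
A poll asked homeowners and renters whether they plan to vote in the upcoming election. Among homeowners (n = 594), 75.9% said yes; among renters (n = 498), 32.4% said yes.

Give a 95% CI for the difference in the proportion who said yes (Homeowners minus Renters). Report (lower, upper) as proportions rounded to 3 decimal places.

(0.381, 0.489)

The two standard errors are √(0.7590×0.2410/594) = 0.01755 and √(0.3240×0.6760/498) = 0.02097.
Because the samples are independent, SE_diff = √(0.01755² + 0.02097²) = 0.02734.
Using z* = 1.960 for 95%, ME = 1.960 × 0.02734 = 0.05359.
p̂₁ − p̂₂ = 0.4350; interval 0.4350 ± 0.05359 gives (0.381, 0.489).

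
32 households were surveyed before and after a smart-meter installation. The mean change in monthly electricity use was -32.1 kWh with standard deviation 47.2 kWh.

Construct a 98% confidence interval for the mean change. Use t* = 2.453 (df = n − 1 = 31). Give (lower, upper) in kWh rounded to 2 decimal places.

(-52.57, -11.63)

Paired design: SE = s_d/√n = 47.2/√32 = 8.3439.
t* = 2.453; margin of error = 2.453 × 8.3439 = 20.4676.
-32.1 ± 20.4676 → (-52.57, -11.63).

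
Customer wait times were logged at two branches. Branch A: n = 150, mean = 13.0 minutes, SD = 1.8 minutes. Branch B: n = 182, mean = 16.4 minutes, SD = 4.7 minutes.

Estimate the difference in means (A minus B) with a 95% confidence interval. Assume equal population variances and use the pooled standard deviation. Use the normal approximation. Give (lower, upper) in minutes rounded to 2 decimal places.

s_p = √[((n₁−1)s₁² + (n₂−1)s₂²)/(n₁+n₂−2)] = √[(149·1.8² + 181·4.7²)/330] = 3.6850.
SE = 3.6850·√(1/150 + 1/182) = 0.4064.
With z* = 1.960, margin = 1.960 × 0.4064 = 0.7965.
x̄₁ − x̄₂ = 13.0 − 16.4 = -3.4000; interval -3.4000 ± 0.7965 = (-4.20, -2.60).

(-4.20, -2.60)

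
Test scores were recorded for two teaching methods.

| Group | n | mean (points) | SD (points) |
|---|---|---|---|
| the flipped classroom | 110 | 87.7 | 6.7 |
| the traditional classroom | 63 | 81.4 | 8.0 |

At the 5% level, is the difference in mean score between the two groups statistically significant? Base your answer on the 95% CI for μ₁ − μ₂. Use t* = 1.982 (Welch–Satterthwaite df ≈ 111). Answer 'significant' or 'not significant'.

significant

Standard errors of each mean: 6.7/√110 = 0.6388 and 8.0/√63 = 1.0079.
SE(x̄₁ − x̄₂) = √(0.6388² + 1.0079²) = 1.1933 for independent samples with unequal variances.
With t* = 1.982, the margin is 1.982 × 1.1933 = 2.3651.
x̄₁ − x̄₂ = 87.7 − 81.4 = 6.3000; the interval is 6.3000 ± 2.3651 = (3.9349, 8.6651).
The interval (3.9349, 8.6651) does not contain 0, so the difference is significant.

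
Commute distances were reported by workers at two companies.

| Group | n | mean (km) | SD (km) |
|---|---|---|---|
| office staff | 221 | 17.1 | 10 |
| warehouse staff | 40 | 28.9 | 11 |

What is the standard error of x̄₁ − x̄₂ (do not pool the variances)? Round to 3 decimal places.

Per-group SEs: s₁/√n₁ = 10/√221 = 0.6727, s₂/√n₂ = 11/√40 = 1.7393.
Unpooled SE of the difference: √(0.45252529 + 3.02516449) = 1.8649.

1.865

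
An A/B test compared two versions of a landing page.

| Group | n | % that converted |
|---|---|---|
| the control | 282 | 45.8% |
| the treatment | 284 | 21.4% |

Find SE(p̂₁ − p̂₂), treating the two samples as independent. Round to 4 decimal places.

0.0384

Each SE is √(p̂(1−p̂)/n): √(0.4580·0.5420/282) = 0.02967 and √(0.2140·0.7860/284) = 0.02434.
SE(p̂₁ − p̂₂) = √(SE₁² + SE₂²) = √(0.0008803089 + 0.0005924356) = 0.03838, since the two samples are independent.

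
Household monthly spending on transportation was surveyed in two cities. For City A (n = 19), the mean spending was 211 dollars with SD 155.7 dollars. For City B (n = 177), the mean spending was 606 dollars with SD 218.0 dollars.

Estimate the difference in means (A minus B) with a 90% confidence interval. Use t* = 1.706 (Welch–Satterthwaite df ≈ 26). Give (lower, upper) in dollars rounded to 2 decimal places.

(-462.04, -327.96)

Per-group SEs: s₁/√n₁ = 155.7/√19 = 35.7200, s₂/√n₂ = 218.0/√177 = 16.3859.
Unpooled SE of the difference: √(1275.9184 + 268.49771881) = 39.2991.
Margin of error = t* · SE = 1.706 × 39.2991 = 67.0443.
x̄₁ − x̄₂ = 211 − 606 = -395.0000.
CI: -395.0000 ± 67.0443 = (-462.04, -327.96).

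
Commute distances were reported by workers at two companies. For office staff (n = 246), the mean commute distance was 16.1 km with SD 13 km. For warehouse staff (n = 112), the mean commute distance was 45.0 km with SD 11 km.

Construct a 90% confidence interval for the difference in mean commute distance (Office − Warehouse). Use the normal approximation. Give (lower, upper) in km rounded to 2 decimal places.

(-31.09, -26.71)

Per-group SEs: s₁/√n₁ = 13/√246 = 0.8288, s₂/√n₂ = 11/√112 = 1.0394.
Unpooled SE of the difference: √(0.68690944 + 1.08035236) = 1.3294.
Margin of error = z* · SE = 1.645 × 1.3294 = 2.1869.
x̄₁ − x̄₂ = 16.1 − 45.0 = -28.9000.
CI: -28.9000 ± 2.1869 = (-31.09, -26.71).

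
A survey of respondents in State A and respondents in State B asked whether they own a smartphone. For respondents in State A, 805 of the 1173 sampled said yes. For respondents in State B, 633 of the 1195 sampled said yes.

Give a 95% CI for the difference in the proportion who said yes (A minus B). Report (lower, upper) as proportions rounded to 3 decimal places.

Sample proportions: 805/1173 = 0.6863, 633/1195 = 0.5297.
Each SE is √(p̂(1−p̂)/n): √(0.6863·0.3137/1173) = 0.01355 and √(0.5297·0.4703/1195) = 0.01444.
SE(p̂₁ − p̂₂) = √(SE₁² + SE₂²) = √(0.0001836025 + 0.0002085136) = 0.01980, since the two samples are independent.
At 95% confidence z* = 1.960; margin = 1.960 × 0.01980 = 0.03881.
The difference is 0.6863 − 0.5297 = 0.1566, so the interval is 0.1566 ± 0.03881 = (0.118, 0.195).

(0.118, 0.195)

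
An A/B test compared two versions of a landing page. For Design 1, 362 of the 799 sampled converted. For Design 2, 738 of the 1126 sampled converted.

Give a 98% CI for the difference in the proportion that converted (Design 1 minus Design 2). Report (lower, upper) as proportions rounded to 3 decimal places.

p̂₁ = 362/799 = 0.4531 and p̂₂ = 738/1126 = 0.6554.
SE₁ = √(p̂₁(1−p̂₁)/n₁) = √(0.4531·0.5469/799) = 0.01761; SE₂ = √(0.6554·0.3446/1126) = 0.01416.
Independent samples: SE of the difference = √(SE₁² + SE₂²) = √(0.0003101121 + 0.0002005056) = 0.02260.
z* for 98% confidence is 2.326, so the margin of error is 2.326 × 0.02260 = 0.05257.
Point estimate p̂₁ − p̂₂ = 0.4531 − 0.6554 = -0.2023.
-0.2023 ± 0.05257 → (-0.255, -0.150).

(-0.255, -0.150)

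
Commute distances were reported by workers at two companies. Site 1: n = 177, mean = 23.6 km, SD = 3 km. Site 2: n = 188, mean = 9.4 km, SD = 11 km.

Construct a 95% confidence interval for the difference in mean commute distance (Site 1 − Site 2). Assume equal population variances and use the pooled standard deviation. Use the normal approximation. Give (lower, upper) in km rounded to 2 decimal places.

Pooled variance s_p² = [176·3² + 187·11²] / (177+188−2) = 66.6970, so s_p = 8.1668.
SE_diff = s_p·√(1/n₁ + 1/n₂) = 8.1668·√(1/177 + 1/188) = 0.8553.
z* = 1.960; margin = 1.960 × 0.8553 = 1.6764.
Difference = 23.6 − 9.4 = 14.2000.
14.2000 ± 1.6764 → (12.52, 15.88).

(12.52, 15.88)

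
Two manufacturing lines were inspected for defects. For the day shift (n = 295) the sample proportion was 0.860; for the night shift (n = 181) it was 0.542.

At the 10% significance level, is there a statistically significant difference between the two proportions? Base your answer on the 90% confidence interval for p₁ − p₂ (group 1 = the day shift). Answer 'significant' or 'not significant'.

SE₁ = √(p̂₁(1−p̂₁)/n₁) = √(0.8600·0.1400/295) = 0.02020; SE₂ = √(0.5420·0.4580/181) = 0.03703.
Independent samples: SE of the difference = √(SE₁² + SE₂²) = √(0.00040804 + 0.0013712209) = 0.04218.
z* for 90% confidence is 1.645, so the margin of error is 1.645 × 0.04218 = 0.06939.
Point estimate p̂₁ − p̂₂ = 0.8600 − 0.5420 = 0.3180.
0.3180 ± 0.06939 → (0.24861, 0.38739).
The interval (0.24861, 0.38739) does not contain 0, so the difference is significant.

significant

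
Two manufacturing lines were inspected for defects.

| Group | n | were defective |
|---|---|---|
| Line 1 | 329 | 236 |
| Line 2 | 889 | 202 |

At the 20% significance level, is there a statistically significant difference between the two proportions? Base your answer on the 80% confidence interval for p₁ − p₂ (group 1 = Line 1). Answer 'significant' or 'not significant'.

Sample proportions: 236/329 = 0.7173, 202/889 = 0.2272.
Each SE is √(p̂(1−p̂)/n): √(0.7173·0.2827/329) = 0.02483 and √(0.2272·0.7728/889) = 0.01405.
SE(p̂₁ − p̂₂) = √(SE₁² + SE₂²) = √(0.0006165289 + 0.0001974025) = 0.02853, since the two samples are independent.
At 80% confidence z* = 1.282; margin = 1.282 × 0.02853 = 0.03658.
The difference is 0.7173 − 0.2272 = 0.4901, so the interval is 0.4901 ± 0.03658 = (0.45352, 0.52668).
The interval (0.45352, 0.52668) does not contain 0, so the difference is significant.

significant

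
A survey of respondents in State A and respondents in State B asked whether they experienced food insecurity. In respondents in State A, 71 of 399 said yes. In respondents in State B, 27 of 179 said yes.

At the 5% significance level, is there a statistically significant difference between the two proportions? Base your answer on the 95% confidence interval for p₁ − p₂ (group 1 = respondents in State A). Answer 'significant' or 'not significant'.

First, p̂₁ = 71/399 = 0.1779; p̂₂ = 27/179 = 0.1508.
The two standard errors are √(0.1779×0.8221/399) = 0.01915 and √(0.1508×0.8492/179) = 0.02675.
Because the samples are independent, SE_diff = √(0.01915² + 0.02675²) = 0.03290.
Using z* = 1.960 for 95%, ME = 1.960 × 0.03290 = 0.06448.
p̂₁ − p̂₂ = 0.0271; interval 0.0271 ± 0.06448 gives (-0.03738, 0.09158).
The interval (-0.03738, 0.09158) contains 0, so the difference is not significant.

not significant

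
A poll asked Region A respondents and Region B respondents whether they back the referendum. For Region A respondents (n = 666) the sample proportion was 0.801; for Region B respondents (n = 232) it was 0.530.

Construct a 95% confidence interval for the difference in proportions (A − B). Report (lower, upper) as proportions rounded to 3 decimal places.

(0.200, 0.342)

Each SE is √(p̂(1−p̂)/n): √(0.8010·0.1990/666) = 0.01547 and √(0.5300·0.4700/232) = 0.03277.
SE(p̂₁ − p̂₂) = √(SE₁² + SE₂²) = √(0.0002393209 + 0.0010738729) = 0.03624, since the two samples are independent.
At 95% confidence z* = 1.960; margin = 1.960 × 0.03624 = 0.07103.
The difference is 0.8010 − 0.5300 = 0.2710, so the interval is 0.2710 ± 0.07103 = (0.200, 0.342).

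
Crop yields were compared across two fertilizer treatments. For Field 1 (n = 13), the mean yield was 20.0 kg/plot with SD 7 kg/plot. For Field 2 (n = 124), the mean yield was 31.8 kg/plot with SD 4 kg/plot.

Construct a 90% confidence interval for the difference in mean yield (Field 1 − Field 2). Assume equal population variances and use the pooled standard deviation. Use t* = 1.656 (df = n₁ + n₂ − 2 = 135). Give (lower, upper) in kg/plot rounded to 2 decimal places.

(-13.90, -9.70)

s_p = √[((n₁−1)s₁² + (n₂−1)s₂²)/(n₁+n₂−2)] = √[(12·7² + 123·4²)/135] = 4.3512.
SE = 4.3512·√(1/13 + 1/124) = 1.2685.
With t* = 1.656, margin = 1.656 × 1.2685 = 2.1006.
x̄₁ − x̄₂ = 20.0 − 31.8 = -11.8000; interval -11.8000 ± 2.1006 = (-13.90, -9.70).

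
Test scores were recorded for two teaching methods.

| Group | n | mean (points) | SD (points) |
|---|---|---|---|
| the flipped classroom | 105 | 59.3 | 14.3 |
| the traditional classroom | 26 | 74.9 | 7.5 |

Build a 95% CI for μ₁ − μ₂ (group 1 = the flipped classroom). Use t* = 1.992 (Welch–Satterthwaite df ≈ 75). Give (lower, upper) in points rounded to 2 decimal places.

(-19.64, -11.56)

Standard errors of each mean: 14.3/√105 = 1.3955 and 7.5/√26 = 1.4709.
SE(x̄₁ − x̄₂) = √(1.3955² + 1.4709²) = 2.0276 for independent samples with unequal variances.
With t* = 1.992, the margin is 1.992 × 2.0276 = 4.0390.
x̄₁ − x̄₂ = 59.3 − 74.9 = -15.6000; the interval is -15.6000 ± 4.0390 = (-19.64, -11.56).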